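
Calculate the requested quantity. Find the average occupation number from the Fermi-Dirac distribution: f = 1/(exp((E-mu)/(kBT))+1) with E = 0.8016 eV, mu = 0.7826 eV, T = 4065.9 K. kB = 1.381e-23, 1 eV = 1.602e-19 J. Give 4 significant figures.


Step 1: (E - mu) = 0.8016 - 0.7826 = 0.019 eV
Step 2: Convert: (E-mu)*eV = 3.044e-21 J
Step 3: x = (E-mu)*eV/(kB*T) = 0.05421
Step 4: f = 1/(exp(0.05421)+1) = 0.4865

0.4865


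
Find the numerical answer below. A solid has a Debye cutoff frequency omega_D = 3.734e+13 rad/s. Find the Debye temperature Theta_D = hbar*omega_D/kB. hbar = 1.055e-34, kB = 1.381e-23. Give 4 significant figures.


Step 1: hbar*omega_D = 1.055e-34 * 3.734e+13 = 3.939e-21 J
Step 2: Theta_D = 3.939e-21 / 1.381e-23
Step 3: Theta_D = 285.3 K

285.3


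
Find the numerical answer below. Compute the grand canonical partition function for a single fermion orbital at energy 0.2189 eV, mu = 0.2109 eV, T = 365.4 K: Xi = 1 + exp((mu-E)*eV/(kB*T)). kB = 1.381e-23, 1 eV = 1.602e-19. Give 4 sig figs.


Step 1: (mu - E) = 0.2109 - 0.2189 = -0.008 eV
Step 2: x = (mu-E)*eV/(kB*T) = -0.008*1.602e-19/(1.381e-23*365.4) = -0.254
Step 3: exp(x) = 0.7757
Step 4: Xi = 1 + 0.7757 = 1.776

1.776


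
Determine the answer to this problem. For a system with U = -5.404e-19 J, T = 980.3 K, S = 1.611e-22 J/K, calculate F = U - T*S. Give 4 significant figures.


Step 1: T*S = 980.3 * 1.611e-22 = 1.579e-19 J
Step 2: F = U - T*S = -5.404e-19 - 1.579e-19
Step 3: F = -6.983e-19 J

-6.983e-19


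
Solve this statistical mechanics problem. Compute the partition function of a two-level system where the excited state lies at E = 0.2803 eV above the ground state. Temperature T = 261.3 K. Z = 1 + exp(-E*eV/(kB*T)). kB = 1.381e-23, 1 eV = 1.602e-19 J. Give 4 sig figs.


Step 1: Compute beta*E = E*eV/(kB*T) = 0.2803*1.602e-19/(1.381e-23*261.3) = 12.44
Step 2: exp(-beta*E) = exp(-12.44) = 3.942e-06
Step 3: Z = 1 + 3.942e-06 = 1

1


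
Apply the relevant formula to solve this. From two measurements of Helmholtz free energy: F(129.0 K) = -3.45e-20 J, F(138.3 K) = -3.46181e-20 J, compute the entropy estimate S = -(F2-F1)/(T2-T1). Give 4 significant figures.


Step 1: dF = F2 - F1 = -3.46181e-20 - (-3.45e-20) = -1.181e-22 J
Step 2: dT = T2 - T1 = 138.3 - 129.0 = 9.3 K
Step 3: S = -dF/dT = -(-1.181e-22)/9.3 = 1.27e-23 J/K

1.27e-23


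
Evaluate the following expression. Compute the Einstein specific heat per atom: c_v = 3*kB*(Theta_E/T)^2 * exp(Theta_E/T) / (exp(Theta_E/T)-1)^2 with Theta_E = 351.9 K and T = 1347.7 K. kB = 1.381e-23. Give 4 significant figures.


Step 1: x = Theta_E/T = 351.9/1347.7 = 0.2611
Step 2: x^2 = 0.06818
Step 3: exp(x) = 1.298
Step 4: c_v = 3*1.381e-23*0.06818*1.298/(1.298-1)^2 = 4.12e-23

4.12e-23


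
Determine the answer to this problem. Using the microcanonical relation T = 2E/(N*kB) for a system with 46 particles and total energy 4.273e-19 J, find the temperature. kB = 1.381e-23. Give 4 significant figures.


Step 1: Numerator = 2*E = 2*4.273e-19 = 8.546e-19 J
Step 2: Denominator = N*kB = 46*1.381e-23 = 6.353e-22
Step 3: T = 8.546e-19 / 6.353e-22 = 1345 K

1345


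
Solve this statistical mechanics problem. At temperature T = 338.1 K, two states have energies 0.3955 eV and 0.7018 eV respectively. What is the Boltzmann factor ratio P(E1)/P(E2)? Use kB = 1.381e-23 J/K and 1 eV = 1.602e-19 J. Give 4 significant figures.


Step 1: Compute energy difference dE = E1 - E2 = 0.3955 - 0.7018 = -0.3063 eV
Step 2: Convert to Joules: dE_J = -0.3063 * 1.602e-19 = -4.907e-20 J
Step 3: Compute exponent = -dE_J / (kB * T) = -(-4.907e-20) / (1.381e-23 * 338.1) = 10.51
Step 4: P(E1)/P(E2) = exp(10.51) = 3.665e+04

3.665e+04


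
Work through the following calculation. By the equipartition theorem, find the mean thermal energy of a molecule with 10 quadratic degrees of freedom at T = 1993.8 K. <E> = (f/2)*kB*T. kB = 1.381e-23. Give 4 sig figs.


Step 1: f/2 = 10/2 = 5
Step 2: kB*T = 1.381e-23 * 1993.8 = 2.753e-20
Step 3: <E> = 5 * 2.753e-20 = 1.377e-19 J

1.377e-19


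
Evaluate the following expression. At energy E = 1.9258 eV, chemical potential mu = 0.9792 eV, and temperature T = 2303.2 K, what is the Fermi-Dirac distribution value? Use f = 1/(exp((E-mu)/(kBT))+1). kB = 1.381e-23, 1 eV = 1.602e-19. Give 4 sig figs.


Step 1: (E - mu) = 1.9258 - 0.9792 = 0.9466 eV
Step 2: Convert: (E-mu)*eV = 1.516e-19 J
Step 3: x = (E-mu)*eV/(kB*T) = 4.768
Step 4: f = 1/(exp(4.768)+1) = 0.008429

0.008429


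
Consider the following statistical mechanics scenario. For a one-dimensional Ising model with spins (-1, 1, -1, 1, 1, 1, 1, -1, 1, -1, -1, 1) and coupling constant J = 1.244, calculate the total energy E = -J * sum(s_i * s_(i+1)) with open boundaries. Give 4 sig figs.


Step 1: Nearest-neighbor products: -1, -1, -1, 1, 1, 1, -1, -1, -1, 1, -1
Step 2: Sum of products = -3
Step 3: E = -1.244 * -3 = 3.732

3.732


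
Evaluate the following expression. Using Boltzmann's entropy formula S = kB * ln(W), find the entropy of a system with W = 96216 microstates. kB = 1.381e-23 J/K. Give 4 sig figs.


Step 1: ln(W) = ln(96216) = 11.47
Step 2: S = kB * ln(W) = 1.381e-23 * 11.47
Step 3: S = 1.585e-22 J/K

1.585e-22


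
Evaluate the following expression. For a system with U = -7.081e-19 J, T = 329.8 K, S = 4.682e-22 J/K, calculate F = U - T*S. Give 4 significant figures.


Step 1: T*S = 329.8 * 4.682e-22 = 1.544e-19 J
Step 2: F = U - T*S = -7.081e-19 - 1.544e-19
Step 3: F = -8.625e-19 J

-8.625e-19


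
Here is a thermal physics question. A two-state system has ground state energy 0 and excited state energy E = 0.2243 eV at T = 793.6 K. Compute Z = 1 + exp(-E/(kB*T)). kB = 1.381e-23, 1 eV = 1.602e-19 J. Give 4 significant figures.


Step 1: Compute beta*E = E*eV/(kB*T) = 0.2243*1.602e-19/(1.381e-23*793.6) = 3.279
Step 2: exp(-beta*E) = exp(-3.279) = 0.03768
Step 3: Z = 1 + 0.03768 = 1.038

1.038


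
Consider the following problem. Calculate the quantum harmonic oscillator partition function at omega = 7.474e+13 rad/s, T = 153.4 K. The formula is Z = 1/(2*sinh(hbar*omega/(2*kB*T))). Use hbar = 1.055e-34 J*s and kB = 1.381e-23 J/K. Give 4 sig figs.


Step 1: Compute x = hbar*omega/(kB*T) = 1.055e-34*7.474e+13/(1.381e-23*153.4) = 3.722
Step 2: x/2 = 1.861
Step 3: sinh(x/2) = 3.137
Step 4: Z = 1/(2*3.137) = 0.1594

0.1594


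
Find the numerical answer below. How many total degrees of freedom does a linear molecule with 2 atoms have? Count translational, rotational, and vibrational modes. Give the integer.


Step 1: Translational DOF = 3
Step 2: Rotational DOF (linear) = 2
Step 3: Vibrational DOF = 3*2 - 5 = 1
Step 4: Total = 3 + 2 + 1 = 6

6


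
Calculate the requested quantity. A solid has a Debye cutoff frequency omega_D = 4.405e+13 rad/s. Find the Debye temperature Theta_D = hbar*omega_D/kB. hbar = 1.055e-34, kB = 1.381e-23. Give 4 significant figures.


Step 1: hbar*omega_D = 1.055e-34 * 4.405e+13 = 4.647e-21 J
Step 2: Theta_D = 4.647e-21 / 1.381e-23
Step 3: Theta_D = 336.5 K

336.5


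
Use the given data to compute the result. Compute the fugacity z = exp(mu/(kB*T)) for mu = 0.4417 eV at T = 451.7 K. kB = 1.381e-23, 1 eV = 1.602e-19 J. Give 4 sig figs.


Step 1: Convert mu to Joules: 0.4417*1.602e-19 = 7.076e-20 J
Step 2: kB*T = 1.381e-23*451.7 = 6.238e-21 J
Step 3: mu/(kB*T) = 11.34
Step 4: z = exp(11.34) = 8.441e+04

8.441e+04


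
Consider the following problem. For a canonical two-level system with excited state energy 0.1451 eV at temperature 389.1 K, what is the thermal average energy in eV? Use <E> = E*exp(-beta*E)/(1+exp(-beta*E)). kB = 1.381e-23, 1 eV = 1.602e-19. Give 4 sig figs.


Step 1: beta*E = 0.1451*1.602e-19/(1.381e-23*389.1) = 4.326
Step 2: exp(-beta*E) = 0.01322
Step 3: <E> = 0.1451*0.01322/(1+0.01322) = 0.001893 eV

0.001893


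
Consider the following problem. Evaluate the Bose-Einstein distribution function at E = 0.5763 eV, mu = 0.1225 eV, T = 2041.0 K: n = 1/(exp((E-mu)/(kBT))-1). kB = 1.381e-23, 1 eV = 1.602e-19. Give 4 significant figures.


Step 1: (E - mu) = 0.4538 eV
Step 2: x = (E-mu)*eV/(kB*T) = 0.4538*1.602e-19/(1.381e-23*2041.0) = 2.579
Step 3: exp(x) = 13.19
Step 4: n = 1/(exp(x)-1) = 0.08205

0.08205


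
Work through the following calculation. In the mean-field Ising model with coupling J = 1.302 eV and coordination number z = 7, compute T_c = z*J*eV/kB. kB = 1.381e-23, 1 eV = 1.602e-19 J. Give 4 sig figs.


Step 1: z*J = 7*1.302 = 9.114 eV
Step 2: Convert to Joules: 9.114*1.602e-19 = 1.46e-18 J
Step 3: T_c = 1.46e-18 / 1.381e-23 = 1.057e+05 K

1.057e+05


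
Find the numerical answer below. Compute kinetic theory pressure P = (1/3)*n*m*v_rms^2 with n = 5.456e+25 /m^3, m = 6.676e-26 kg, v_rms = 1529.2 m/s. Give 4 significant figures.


Step 1: v_rms^2 = 1529.2^2 = 2.338e+06
Step 2: n*m = 5.456e+25*6.676e-26 = 3.642
Step 3: P = (1/3)*3.642*2.338e+06 = 2.839e+06 Pa

2.839e+06


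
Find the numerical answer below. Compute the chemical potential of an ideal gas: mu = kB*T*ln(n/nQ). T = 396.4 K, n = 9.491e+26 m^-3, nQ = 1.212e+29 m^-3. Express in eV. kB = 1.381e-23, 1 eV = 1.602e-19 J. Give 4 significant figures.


Step 1: n/nQ = 9.491e+26/1.212e+29 = 0.007831
Step 2: ln(n/nQ) = -4.85
Step 3: mu = kB*T*ln(n/nQ) = 5.474e-21*-4.85 = -2.655e-20 J
Step 4: Convert to eV: -2.655e-20/1.602e-19 = -0.1657 eV

-0.1657


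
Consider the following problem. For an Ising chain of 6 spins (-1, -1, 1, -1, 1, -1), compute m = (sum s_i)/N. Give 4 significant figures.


Step 1: Count up spins (+1): 2, down spins (-1): 4
Step 2: Total magnetization M = 2 - 4 = -2
Step 3: m = M/N = -2/6 = -0.3333

-0.3333


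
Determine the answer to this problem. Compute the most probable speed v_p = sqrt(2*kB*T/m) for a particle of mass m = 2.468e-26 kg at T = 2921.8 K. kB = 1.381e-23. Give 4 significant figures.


Step 1: Numerator = 2*kB*T = 2*1.381e-23*2921.8 = 8.07e-20
Step 2: Ratio = 8.07e-20 / 2.468e-26 = 3.27e+06
Step 3: v_p = sqrt(3.27e+06) = 1808 m/s

1808


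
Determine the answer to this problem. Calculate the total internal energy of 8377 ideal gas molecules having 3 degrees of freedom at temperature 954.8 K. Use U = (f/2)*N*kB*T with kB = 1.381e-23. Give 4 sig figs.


Step 1: f/2 = 3/2 = 1.5
Step 2: N*kB*T = 8377*1.381e-23*954.8 = 1.105e-16
Step 3: U = 1.5 * 1.105e-16 = 1.657e-16 J

1.657e-16


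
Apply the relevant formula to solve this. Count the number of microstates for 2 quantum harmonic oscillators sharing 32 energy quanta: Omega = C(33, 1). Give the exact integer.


Step 1: Use binomial coefficient C(33, 1)
Step 2: Numerator = 33! / 32!
Step 3: Denominator = 1!
Step 4: Omega = 33

33


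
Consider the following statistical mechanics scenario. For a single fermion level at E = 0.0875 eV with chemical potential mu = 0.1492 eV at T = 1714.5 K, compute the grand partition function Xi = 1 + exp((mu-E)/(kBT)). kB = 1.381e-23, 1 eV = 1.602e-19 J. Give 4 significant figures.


Step 1: (mu - E) = 0.1492 - 0.0875 = 0.0617 eV
Step 2: x = (mu-E)*eV/(kB*T) = 0.0617*1.602e-19/(1.381e-23*1714.5) = 0.4175
Step 3: exp(x) = 1.518
Step 4: Xi = 1 + 1.518 = 2.518

2.518


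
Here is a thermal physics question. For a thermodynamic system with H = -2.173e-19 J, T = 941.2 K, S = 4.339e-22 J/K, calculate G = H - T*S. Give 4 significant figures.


Step 1: T*S = 941.2 * 4.339e-22 = 4.084e-19 J
Step 2: G = H - T*S = -2.173e-19 - 4.084e-19
Step 3: G = -6.257e-19 J

-6.257e-19


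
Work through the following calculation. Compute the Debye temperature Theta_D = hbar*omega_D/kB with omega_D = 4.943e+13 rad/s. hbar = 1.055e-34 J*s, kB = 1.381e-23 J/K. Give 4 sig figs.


Step 1: hbar*omega_D = 1.055e-34 * 4.943e+13 = 5.215e-21 J
Step 2: Theta_D = 5.215e-21 / 1.381e-23
Step 3: Theta_D = 377.6 K

377.6


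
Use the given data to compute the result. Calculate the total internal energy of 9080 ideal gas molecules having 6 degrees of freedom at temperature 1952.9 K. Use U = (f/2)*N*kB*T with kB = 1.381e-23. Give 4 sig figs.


Step 1: f/2 = 6/2 = 3.0
Step 2: N*kB*T = 9080*1.381e-23*1952.9 = 2.449e-16
Step 3: U = 3.0 * 2.449e-16 = 7.347e-16 J

7.347e-16


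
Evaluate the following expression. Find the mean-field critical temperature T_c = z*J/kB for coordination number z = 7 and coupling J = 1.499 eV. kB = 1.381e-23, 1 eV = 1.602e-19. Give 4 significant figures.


Step 1: z*J = 7*1.499 = 10.49 eV
Step 2: Convert to Joules: 10.49*1.602e-19 = 1.681e-18 J
Step 3: T_c = 1.681e-18 / 1.381e-23 = 1.217e+05 K

1.217e+05


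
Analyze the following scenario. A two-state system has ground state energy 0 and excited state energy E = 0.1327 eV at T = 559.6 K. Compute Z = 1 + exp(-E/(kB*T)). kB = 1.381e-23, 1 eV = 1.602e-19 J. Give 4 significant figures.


Step 1: Compute beta*E = E*eV/(kB*T) = 0.1327*1.602e-19/(1.381e-23*559.6) = 2.751
Step 2: exp(-beta*E) = exp(-2.751) = 0.06388
Step 3: Z = 1 + 0.06388 = 1.064

1.064


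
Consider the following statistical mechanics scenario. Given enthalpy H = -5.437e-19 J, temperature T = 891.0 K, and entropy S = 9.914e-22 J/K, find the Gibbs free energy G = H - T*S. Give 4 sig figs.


Step 1: T*S = 891.0 * 9.914e-22 = 8.833e-19 J
Step 2: G = H - T*S = -5.437e-19 - 8.833e-19
Step 3: G = -1.427e-18 J

-1.427e-18


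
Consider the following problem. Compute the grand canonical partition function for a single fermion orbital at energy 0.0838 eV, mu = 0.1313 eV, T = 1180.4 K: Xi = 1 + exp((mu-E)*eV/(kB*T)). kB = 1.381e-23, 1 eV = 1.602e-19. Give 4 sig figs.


Step 1: (mu - E) = 0.1313 - 0.0838 = 0.0475 eV
Step 2: x = (mu-E)*eV/(kB*T) = 0.0475*1.602e-19/(1.381e-23*1180.4) = 0.4668
Step 3: exp(x) = 1.595
Step 4: Xi = 1 + 1.595 = 2.595

2.595


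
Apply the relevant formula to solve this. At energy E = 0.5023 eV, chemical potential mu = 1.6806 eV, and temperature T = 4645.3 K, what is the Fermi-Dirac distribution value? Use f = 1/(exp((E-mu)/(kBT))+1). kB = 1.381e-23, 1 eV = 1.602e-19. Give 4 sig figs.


Step 1: (E - mu) = 0.5023 - 1.6806 = -1.178 eV
Step 2: Convert: (E-mu)*eV = -1.888e-19 J
Step 3: x = (E-mu)*eV/(kB*T) = -2.942
Step 4: f = 1/(exp(-2.942)+1) = 0.9499

0.9499


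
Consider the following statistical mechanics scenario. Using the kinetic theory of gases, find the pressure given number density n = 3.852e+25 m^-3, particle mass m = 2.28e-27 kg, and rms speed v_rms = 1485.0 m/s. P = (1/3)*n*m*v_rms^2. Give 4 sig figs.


Step 1: v_rms^2 = 1485.0^2 = 2.205e+06
Step 2: n*m = 3.852e+25*2.28e-27 = 0.08783
Step 3: P = (1/3)*0.08783*2.205e+06 = 6.456e+04 Pa

6.456e+04


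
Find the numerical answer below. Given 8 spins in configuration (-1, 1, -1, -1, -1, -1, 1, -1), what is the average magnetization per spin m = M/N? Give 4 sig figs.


Step 1: Count up spins (+1): 2, down spins (-1): 6
Step 2: Total magnetization M = 2 - 6 = -4
Step 3: m = M/N = -4/8 = -0.5

-0.5


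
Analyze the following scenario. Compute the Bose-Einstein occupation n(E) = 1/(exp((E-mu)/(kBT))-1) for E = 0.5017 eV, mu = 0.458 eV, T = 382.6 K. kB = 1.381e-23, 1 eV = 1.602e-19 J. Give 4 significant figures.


Step 1: (E - mu) = 0.0437 eV
Step 2: x = (E-mu)*eV/(kB*T) = 0.0437*1.602e-19/(1.381e-23*382.6) = 1.325
Step 3: exp(x) = 3.762
Step 4: n = 1/(exp(x)-1) = 0.362

0.362


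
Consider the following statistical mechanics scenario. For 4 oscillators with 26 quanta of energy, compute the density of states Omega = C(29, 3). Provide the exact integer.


Step 1: Use binomial coefficient C(29, 3)
Step 2: Numerator = 29! / 26!
Step 3: Denominator = 3!
Step 4: Omega = 3654

3654


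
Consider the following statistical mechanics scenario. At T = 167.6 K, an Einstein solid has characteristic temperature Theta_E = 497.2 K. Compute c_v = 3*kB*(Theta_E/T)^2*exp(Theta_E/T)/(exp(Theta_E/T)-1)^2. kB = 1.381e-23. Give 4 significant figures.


Step 1: x = Theta_E/T = 497.2/167.6 = 2.967
Step 2: x^2 = 8.801
Step 3: exp(x) = 19.43
Step 4: c_v = 3*1.381e-23*8.801*19.43/(19.43-1)^2 = 2.086e-23

2.086e-23


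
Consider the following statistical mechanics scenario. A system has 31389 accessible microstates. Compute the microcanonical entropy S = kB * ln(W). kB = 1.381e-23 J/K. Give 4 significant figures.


Step 1: ln(W) = ln(31389) = 10.35
Step 2: S = kB * ln(W) = 1.381e-23 * 10.35
Step 3: S = 1.43e-22 J/K

1.43e-22


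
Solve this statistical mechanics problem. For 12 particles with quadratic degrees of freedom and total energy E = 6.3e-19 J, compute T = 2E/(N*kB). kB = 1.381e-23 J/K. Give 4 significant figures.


Step 1: Numerator = 2*E = 2*6.3e-19 = 1.26e-18 J
Step 2: Denominator = N*kB = 12*1.381e-23 = 1.657e-22
Step 3: T = 1.26e-18 / 1.657e-22 = 7603 K

7603


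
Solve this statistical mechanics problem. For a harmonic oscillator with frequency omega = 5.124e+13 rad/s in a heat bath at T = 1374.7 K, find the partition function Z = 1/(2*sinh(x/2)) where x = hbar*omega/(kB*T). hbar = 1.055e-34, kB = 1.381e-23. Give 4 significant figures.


Step 1: Compute x = hbar*omega/(kB*T) = 1.055e-34*5.124e+13/(1.381e-23*1374.7) = 0.2847
Step 2: x/2 = 0.1424
Step 3: sinh(x/2) = 0.1429
Step 4: Z = 1/(2*0.1429) = 3.5

3.5


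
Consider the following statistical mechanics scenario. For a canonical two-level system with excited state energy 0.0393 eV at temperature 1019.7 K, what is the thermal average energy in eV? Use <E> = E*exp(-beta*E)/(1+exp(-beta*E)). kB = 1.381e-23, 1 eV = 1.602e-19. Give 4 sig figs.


Step 1: beta*E = 0.0393*1.602e-19/(1.381e-23*1019.7) = 0.4471
Step 2: exp(-beta*E) = 0.6395
Step 3: <E> = 0.0393*0.6395/(1+0.6395) = 0.01533 eV

0.01533


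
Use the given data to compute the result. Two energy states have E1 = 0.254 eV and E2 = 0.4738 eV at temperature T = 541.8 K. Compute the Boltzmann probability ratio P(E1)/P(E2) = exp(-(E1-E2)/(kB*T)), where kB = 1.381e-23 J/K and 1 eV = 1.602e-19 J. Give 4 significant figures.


Step 1: Compute energy difference dE = E1 - E2 = 0.254 - 0.4738 = -0.2198 eV
Step 2: Convert to Joules: dE_J = -0.2198 * 1.602e-19 = -3.521e-20 J
Step 3: Compute exponent = -dE_J / (kB * T) = -(-3.521e-20) / (1.381e-23 * 541.8) = 4.706
Step 4: P(E1)/P(E2) = exp(4.706) = 110.6

110.6


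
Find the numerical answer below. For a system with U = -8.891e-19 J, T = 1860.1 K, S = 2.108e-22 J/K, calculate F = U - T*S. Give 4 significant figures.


Step 1: T*S = 1860.1 * 2.108e-22 = 3.921e-19 J
Step 2: F = U - T*S = -8.891e-19 - 3.921e-19
Step 3: F = -1.281e-18 J

-1.281e-18


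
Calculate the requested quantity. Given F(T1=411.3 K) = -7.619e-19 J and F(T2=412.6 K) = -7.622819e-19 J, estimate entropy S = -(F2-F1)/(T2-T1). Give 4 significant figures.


Step 1: dF = F2 - F1 = -7.622819e-19 - (-7.619e-19) = -3.819e-22 J
Step 2: dT = T2 - T1 = 412.6 - 411.3 = 1.3 K
Step 3: S = -dF/dT = -(-3.819e-22)/1.3 = 2.938e-22 J/K

2.938e-22


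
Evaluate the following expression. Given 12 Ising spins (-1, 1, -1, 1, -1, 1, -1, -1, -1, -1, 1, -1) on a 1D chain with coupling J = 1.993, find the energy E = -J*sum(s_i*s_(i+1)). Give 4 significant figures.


Step 1: Nearest-neighbor products: -1, -1, -1, -1, -1, -1, 1, 1, 1, -1, -1
Step 2: Sum of products = -5
Step 3: E = -1.993 * -5 = 9.965

9.965


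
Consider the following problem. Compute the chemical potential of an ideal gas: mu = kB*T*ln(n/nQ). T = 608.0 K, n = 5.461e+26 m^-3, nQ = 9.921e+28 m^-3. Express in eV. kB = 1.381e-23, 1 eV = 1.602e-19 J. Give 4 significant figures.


Step 1: n/nQ = 5.461e+26/9.921e+28 = 0.005504
Step 2: ln(n/nQ) = -5.202
Step 3: mu = kB*T*ln(n/nQ) = 8.396e-21*-5.202 = -4.368e-20 J
Step 4: Convert to eV: -4.368e-20/1.602e-19 = -0.2727 eV

-0.2727


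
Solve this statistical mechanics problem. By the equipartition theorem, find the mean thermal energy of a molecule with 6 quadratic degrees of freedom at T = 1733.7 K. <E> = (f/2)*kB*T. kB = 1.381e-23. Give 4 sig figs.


Step 1: f/2 = 6/2 = 3
Step 2: kB*T = 1.381e-23 * 1733.7 = 2.394e-20
Step 3: <E> = 3 * 2.394e-20 = 7.183e-20 J

7.183e-20


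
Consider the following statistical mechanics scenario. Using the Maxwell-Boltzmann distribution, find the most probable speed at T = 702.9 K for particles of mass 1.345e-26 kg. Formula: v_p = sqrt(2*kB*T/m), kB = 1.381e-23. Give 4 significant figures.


Step 1: Numerator = 2*kB*T = 2*1.381e-23*702.9 = 1.941e-20
Step 2: Ratio = 1.941e-20 / 1.345e-26 = 1.443e+06
Step 3: v_p = sqrt(1.443e+06) = 1201 m/s

1201


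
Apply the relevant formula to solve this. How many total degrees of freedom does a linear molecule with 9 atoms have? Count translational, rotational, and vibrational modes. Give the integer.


Step 1: Translational DOF = 3
Step 2: Rotational DOF (linear) = 2
Step 3: Vibrational DOF = 3*9 - 5 = 22
Step 4: Total = 3 + 2 + 22 = 27

27


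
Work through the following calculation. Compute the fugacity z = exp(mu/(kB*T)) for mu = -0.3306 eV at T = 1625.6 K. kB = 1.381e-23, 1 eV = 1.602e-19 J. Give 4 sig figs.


Step 1: Convert mu to Joules: -0.3306*1.602e-19 = -5.296e-20 J
Step 2: kB*T = 1.381e-23*1625.6 = 2.245e-20 J
Step 3: mu/(kB*T) = -2.359
Step 4: z = exp(-2.359) = 0.0945

0.0945


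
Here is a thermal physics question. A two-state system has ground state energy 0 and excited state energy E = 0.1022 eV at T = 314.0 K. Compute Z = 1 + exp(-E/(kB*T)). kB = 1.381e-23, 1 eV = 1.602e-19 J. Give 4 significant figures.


Step 1: Compute beta*E = E*eV/(kB*T) = 0.1022*1.602e-19/(1.381e-23*314.0) = 3.776
Step 2: exp(-beta*E) = exp(-3.776) = 0.02292
Step 3: Z = 1 + 0.02292 = 1.023

1.023


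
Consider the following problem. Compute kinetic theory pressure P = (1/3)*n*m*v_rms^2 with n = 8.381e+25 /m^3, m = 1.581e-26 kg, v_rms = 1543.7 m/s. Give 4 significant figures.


Step 1: v_rms^2 = 1543.7^2 = 2.383e+06
Step 2: n*m = 8.381e+25*1.581e-26 = 1.325
Step 3: P = (1/3)*1.325*2.383e+06 = 1.053e+06 Pa

1.053e+06


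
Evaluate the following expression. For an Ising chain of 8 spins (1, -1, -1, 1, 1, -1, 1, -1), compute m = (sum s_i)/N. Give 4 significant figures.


Step 1: Count up spins (+1): 4, down spins (-1): 4
Step 2: Total magnetization M = 4 - 4 = 0
Step 3: m = M/N = 0/8 = 0

0


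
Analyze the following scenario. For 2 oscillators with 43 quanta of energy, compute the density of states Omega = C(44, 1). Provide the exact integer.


Step 1: Use binomial coefficient C(44, 1)
Step 2: Numerator = 44! / 43!
Step 3: Denominator = 1!
Step 4: Omega = 44

44


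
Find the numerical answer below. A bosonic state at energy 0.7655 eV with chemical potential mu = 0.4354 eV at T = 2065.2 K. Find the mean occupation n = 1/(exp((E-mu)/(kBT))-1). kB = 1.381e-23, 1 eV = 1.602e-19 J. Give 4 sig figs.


Step 1: (E - mu) = 0.3301 eV
Step 2: x = (E-mu)*eV/(kB*T) = 0.3301*1.602e-19/(1.381e-23*2065.2) = 1.854
Step 3: exp(x) = 6.386
Step 4: n = 1/(exp(x)-1) = 0.1857

0.1857


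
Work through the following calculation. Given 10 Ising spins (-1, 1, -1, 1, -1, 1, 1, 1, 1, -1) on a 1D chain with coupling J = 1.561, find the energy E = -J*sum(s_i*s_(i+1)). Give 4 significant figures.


Step 1: Nearest-neighbor products: -1, -1, -1, -1, -1, 1, 1, 1, -1
Step 2: Sum of products = -3
Step 3: E = -1.561 * -3 = 4.683

4.683


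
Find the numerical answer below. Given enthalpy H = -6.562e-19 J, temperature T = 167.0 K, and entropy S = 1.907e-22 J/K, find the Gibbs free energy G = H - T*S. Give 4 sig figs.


Step 1: T*S = 167.0 * 1.907e-22 = 3.185e-20 J
Step 2: G = H - T*S = -6.562e-19 - 3.185e-20
Step 3: G = -6.88e-19 J

-6.88e-19


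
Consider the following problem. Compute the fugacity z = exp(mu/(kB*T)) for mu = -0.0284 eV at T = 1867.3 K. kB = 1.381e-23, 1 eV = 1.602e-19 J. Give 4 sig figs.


Step 1: Convert mu to Joules: -0.0284*1.602e-19 = -4.55e-21 J
Step 2: kB*T = 1.381e-23*1867.3 = 2.579e-20 J
Step 3: mu/(kB*T) = -0.1764
Step 4: z = exp(-0.1764) = 0.8383

0.8383


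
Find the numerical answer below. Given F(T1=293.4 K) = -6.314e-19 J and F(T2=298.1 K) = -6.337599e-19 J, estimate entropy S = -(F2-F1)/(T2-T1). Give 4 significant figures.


Step 1: dF = F2 - F1 = -6.337599e-19 - (-6.314e-19) = -2.3599e-21 J
Step 2: dT = T2 - T1 = 298.1 - 293.4 = 4.7 K
Step 3: S = -dF/dT = -(-2.3599e-21)/4.7 = 5.021e-22 J/K

5.021e-22


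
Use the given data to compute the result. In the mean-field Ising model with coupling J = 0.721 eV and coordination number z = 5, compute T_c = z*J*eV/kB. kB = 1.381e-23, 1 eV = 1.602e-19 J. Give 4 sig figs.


Step 1: z*J = 5*0.721 = 3.605 eV
Step 2: Convert to Joules: 3.605*1.602e-19 = 5.775e-19 J
Step 3: T_c = 5.775e-19 / 1.381e-23 = 4.182e+04 K

4.182e+04


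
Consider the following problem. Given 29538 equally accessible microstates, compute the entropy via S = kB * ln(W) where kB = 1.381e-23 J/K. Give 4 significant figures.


Step 1: ln(W) = ln(29538) = 10.29
Step 2: S = kB * ln(W) = 1.381e-23 * 10.29
Step 3: S = 1.422e-22 J/K

1.422e-22


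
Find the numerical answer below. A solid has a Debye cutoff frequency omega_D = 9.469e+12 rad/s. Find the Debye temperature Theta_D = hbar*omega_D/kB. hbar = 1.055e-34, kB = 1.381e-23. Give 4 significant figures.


Step 1: hbar*omega_D = 1.055e-34 * 9.469e+12 = 9.99e-22 J
Step 2: Theta_D = 9.99e-22 / 1.381e-23
Step 3: Theta_D = 72.34 K

72.34


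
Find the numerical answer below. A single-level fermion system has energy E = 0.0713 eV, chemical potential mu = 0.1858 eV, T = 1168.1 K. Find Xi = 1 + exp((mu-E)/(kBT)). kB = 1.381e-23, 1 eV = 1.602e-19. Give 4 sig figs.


Step 1: (mu - E) = 0.1858 - 0.0713 = 0.1145 eV
Step 2: x = (mu-E)*eV/(kB*T) = 0.1145*1.602e-19/(1.381e-23*1168.1) = 1.137
Step 3: exp(x) = 3.118
Step 4: Xi = 1 + 3.118 = 4.118

4.118


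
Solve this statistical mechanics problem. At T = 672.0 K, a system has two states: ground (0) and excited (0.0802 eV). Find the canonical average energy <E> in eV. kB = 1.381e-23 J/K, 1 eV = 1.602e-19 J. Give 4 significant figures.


Step 1: beta*E = 0.0802*1.602e-19/(1.381e-23*672.0) = 1.384
Step 2: exp(-beta*E) = 0.2505
Step 3: <E> = 0.0802*0.2505/(1+0.2505) = 0.01606 eV

0.01606


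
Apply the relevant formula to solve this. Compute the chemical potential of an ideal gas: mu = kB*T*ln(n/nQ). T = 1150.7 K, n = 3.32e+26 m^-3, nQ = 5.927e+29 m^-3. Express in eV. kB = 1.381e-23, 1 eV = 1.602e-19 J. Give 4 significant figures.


Step 1: n/nQ = 3.32e+26/5.927e+29 = 0.0005601
Step 2: ln(n/nQ) = -7.487
Step 3: mu = kB*T*ln(n/nQ) = 1.589e-20*-7.487 = -1.19e-19 J
Step 4: Convert to eV: -1.19e-19/1.602e-19 = -0.7427 eV

-0.7427


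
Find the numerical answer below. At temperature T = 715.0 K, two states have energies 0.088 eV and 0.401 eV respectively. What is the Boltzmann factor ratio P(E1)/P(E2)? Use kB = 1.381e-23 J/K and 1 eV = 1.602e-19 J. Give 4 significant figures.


Step 1: Compute energy difference dE = E1 - E2 = 0.088 - 0.401 = -0.313 eV
Step 2: Convert to Joules: dE_J = -0.313 * 1.602e-19 = -5.014e-20 J
Step 3: Compute exponent = -dE_J / (kB * T) = -(-5.014e-20) / (1.381e-23 * 715.0) = 5.078
Step 4: P(E1)/P(E2) = exp(5.078) = 160.5

160.5


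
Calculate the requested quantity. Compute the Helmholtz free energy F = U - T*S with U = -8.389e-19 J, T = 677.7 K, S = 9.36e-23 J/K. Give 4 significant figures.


Step 1: T*S = 677.7 * 9.36e-23 = 6.343e-20 J
Step 2: F = U - T*S = -8.389e-19 - 6.343e-20
Step 3: F = -9.023e-19 J

-9.023e-19


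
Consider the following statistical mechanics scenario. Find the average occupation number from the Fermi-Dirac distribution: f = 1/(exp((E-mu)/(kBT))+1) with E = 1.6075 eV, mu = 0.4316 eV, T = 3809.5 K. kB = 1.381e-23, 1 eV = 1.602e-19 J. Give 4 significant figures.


Step 1: (E - mu) = 1.6075 - 0.4316 = 1.176 eV
Step 2: Convert: (E-mu)*eV = 1.884e-19 J
Step 3: x = (E-mu)*eV/(kB*T) = 3.581
Step 4: f = 1/(exp(3.581)+1) = 0.0271

0.0271


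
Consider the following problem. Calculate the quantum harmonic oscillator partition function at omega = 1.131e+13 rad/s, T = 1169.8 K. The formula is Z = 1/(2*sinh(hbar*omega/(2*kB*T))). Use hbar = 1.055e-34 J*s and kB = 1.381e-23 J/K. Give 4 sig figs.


Step 1: Compute x = hbar*omega/(kB*T) = 1.055e-34*1.131e+13/(1.381e-23*1169.8) = 0.07386
Step 2: x/2 = 0.03693
Step 3: sinh(x/2) = 0.03694
Step 4: Z = 1/(2*0.03694) = 13.54

13.54


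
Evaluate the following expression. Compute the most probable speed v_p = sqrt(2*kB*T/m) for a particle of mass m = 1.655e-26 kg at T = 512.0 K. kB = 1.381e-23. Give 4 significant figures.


Step 1: Numerator = 2*kB*T = 2*1.381e-23*512.0 = 1.414e-20
Step 2: Ratio = 1.414e-20 / 1.655e-26 = 8.545e+05
Step 3: v_p = sqrt(8.545e+05) = 924.4 m/s

924.4


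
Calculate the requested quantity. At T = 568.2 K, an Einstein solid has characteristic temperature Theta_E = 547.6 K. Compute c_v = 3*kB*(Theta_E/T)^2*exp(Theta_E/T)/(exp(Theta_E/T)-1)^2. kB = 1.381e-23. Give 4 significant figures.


Step 1: x = Theta_E/T = 547.6/568.2 = 0.9637
Step 2: x^2 = 0.9288
Step 3: exp(x) = 2.621
Step 4: c_v = 3*1.381e-23*0.9288*2.621/(2.621-1)^2 = 3.837e-23

3.837e-23


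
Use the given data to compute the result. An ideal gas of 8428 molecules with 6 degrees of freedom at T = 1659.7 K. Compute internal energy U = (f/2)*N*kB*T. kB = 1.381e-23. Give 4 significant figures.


Step 1: f/2 = 6/2 = 3.0
Step 2: N*kB*T = 8428*1.381e-23*1659.7 = 1.932e-16
Step 3: U = 3.0 * 1.932e-16 = 5.795e-16 J

5.795e-16


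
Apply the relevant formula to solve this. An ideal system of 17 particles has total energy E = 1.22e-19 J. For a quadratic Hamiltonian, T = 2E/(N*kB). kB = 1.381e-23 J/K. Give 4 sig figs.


Step 1: Numerator = 2*E = 2*1.22e-19 = 2.44e-19 J
Step 2: Denominator = N*kB = 17*1.381e-23 = 2.348e-22
Step 3: T = 2.44e-19 / 2.348e-22 = 1039 K

1039


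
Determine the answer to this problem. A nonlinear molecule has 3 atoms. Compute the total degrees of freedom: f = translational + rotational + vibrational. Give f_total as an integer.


Step 1: Translational DOF = 3
Step 2: Rotational DOF (nonlinear) = 3
Step 3: Vibrational DOF = 3*3 - 6 = 3
Step 4: Total = 3 + 3 + 3 = 9

9


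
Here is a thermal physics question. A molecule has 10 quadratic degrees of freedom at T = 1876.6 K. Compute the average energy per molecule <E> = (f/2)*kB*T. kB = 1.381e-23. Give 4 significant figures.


Step 1: f/2 = 10/2 = 5
Step 2: kB*T = 1.381e-23 * 1876.6 = 2.592e-20
Step 3: <E> = 5 * 2.592e-20 = 1.296e-19 J

1.296e-19


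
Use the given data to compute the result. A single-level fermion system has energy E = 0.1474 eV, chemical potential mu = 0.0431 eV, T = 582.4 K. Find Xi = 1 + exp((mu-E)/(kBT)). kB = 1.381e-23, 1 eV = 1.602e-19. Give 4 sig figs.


Step 1: (mu - E) = 0.0431 - 0.1474 = -0.1043 eV
Step 2: x = (mu-E)*eV/(kB*T) = -0.1043*1.602e-19/(1.381e-23*582.4) = -2.077
Step 3: exp(x) = 0.1252
Step 4: Xi = 1 + 0.1252 = 1.125

1.125


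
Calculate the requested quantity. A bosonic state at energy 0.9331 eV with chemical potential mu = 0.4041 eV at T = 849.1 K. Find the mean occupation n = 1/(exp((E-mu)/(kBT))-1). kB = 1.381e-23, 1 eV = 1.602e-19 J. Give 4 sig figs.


Step 1: (E - mu) = 0.529 eV
Step 2: x = (E-mu)*eV/(kB*T) = 0.529*1.602e-19/(1.381e-23*849.1) = 7.227
Step 3: exp(x) = 1376
Step 4: n = 1/(exp(x)-1) = 0.0007271

0.0007271


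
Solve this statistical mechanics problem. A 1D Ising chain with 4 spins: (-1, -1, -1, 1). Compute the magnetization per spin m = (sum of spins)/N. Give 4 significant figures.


Step 1: Count up spins (+1): 1, down spins (-1): 3
Step 2: Total magnetization M = 1 - 3 = -2
Step 3: m = M/N = -2/4 = -0.5

-0.5


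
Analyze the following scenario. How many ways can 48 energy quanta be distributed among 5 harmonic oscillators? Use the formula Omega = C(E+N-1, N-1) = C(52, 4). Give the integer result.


Step 1: Use binomial coefficient C(52, 4)
Step 2: Numerator = 52! / 48!
Step 3: Denominator = 4!
Step 4: Omega = 270725

270725


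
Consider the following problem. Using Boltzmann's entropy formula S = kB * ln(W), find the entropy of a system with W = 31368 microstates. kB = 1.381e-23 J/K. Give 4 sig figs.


Step 1: ln(W) = ln(31368) = 10.35
Step 2: S = kB * ln(W) = 1.381e-23 * 10.35
Step 3: S = 1.43e-22 J/K

1.43e-22


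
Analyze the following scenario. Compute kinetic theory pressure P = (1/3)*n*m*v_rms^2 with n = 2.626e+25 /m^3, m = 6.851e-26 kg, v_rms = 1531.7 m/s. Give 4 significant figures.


Step 1: v_rms^2 = 1531.7^2 = 2.346e+06
Step 2: n*m = 2.626e+25*6.851e-26 = 1.799
Step 3: P = (1/3)*1.799*2.346e+06 = 1.407e+06 Pa

1.407e+06


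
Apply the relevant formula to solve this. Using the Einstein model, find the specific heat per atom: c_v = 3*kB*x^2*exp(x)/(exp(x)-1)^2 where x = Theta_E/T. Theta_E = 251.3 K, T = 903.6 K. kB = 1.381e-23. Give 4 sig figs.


Step 1: x = Theta_E/T = 251.3/903.6 = 0.2781
Step 2: x^2 = 0.07735
Step 3: exp(x) = 1.321
Step 4: c_v = 3*1.381e-23*0.07735*1.321/(1.321-1)^2 = 4.116e-23

4.116e-23


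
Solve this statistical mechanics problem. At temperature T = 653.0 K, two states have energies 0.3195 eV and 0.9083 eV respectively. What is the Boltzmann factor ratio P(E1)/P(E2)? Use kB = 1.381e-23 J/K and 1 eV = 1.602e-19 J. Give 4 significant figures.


Step 1: Compute energy difference dE = E1 - E2 = 0.3195 - 0.9083 = -0.5888 eV
Step 2: Convert to Joules: dE_J = -0.5888 * 1.602e-19 = -9.433e-20 J
Step 3: Compute exponent = -dE_J / (kB * T) = -(-9.433e-20) / (1.381e-23 * 653.0) = 10.46
Step 4: P(E1)/P(E2) = exp(10.46) = 3.488e+04

3.488e+04


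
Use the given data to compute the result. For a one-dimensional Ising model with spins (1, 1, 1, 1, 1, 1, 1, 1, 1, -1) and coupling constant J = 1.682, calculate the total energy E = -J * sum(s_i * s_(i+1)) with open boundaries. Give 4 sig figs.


Step 1: Nearest-neighbor products: 1, 1, 1, 1, 1, 1, 1, 1, -1
Step 2: Sum of products = 7
Step 3: E = -1.682 * 7 = -11.77

-11.77


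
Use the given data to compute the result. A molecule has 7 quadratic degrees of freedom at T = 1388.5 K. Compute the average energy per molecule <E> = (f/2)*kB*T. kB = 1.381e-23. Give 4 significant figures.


Step 1: f/2 = 7/2 = 3.5
Step 2: kB*T = 1.381e-23 * 1388.5 = 1.918e-20
Step 3: <E> = 3.5 * 1.918e-20 = 6.711e-20 J

6.711e-20


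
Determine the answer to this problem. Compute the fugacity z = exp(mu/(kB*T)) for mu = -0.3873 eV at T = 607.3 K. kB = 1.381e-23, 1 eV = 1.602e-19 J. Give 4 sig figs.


Step 1: Convert mu to Joules: -0.3873*1.602e-19 = -6.205e-20 J
Step 2: kB*T = 1.381e-23*607.3 = 8.387e-21 J
Step 3: mu/(kB*T) = -7.398
Step 4: z = exp(-7.398) = 0.0006125

0.0006125


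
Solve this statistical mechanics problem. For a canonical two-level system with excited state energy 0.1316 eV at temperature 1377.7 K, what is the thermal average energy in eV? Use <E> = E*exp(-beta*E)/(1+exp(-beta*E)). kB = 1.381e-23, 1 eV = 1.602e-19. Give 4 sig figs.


Step 1: beta*E = 0.1316*1.602e-19/(1.381e-23*1377.7) = 1.108
Step 2: exp(-beta*E) = 0.3302
Step 3: <E> = 0.1316*0.3302/(1+0.3302) = 0.03267 eV

0.03267


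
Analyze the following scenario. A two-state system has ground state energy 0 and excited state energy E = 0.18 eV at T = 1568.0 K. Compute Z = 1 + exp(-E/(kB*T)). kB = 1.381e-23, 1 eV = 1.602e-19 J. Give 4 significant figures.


Step 1: Compute beta*E = E*eV/(kB*T) = 0.18*1.602e-19/(1.381e-23*1568.0) = 1.332
Step 2: exp(-beta*E) = exp(-1.332) = 0.264
Step 3: Z = 1 + 0.264 = 1.264

1.264


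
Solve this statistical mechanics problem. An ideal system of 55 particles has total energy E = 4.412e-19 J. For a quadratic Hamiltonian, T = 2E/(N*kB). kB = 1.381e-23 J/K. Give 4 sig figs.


Step 1: Numerator = 2*E = 2*4.412e-19 = 8.824e-19 J
Step 2: Denominator = N*kB = 55*1.381e-23 = 7.595e-22
Step 3: T = 8.824e-19 / 7.595e-22 = 1162 K

1162


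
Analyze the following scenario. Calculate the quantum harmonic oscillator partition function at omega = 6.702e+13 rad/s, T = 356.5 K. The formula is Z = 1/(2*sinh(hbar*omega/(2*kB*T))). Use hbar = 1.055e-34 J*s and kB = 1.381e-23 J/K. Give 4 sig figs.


Step 1: Compute x = hbar*omega/(kB*T) = 1.055e-34*6.702e+13/(1.381e-23*356.5) = 1.436
Step 2: x/2 = 0.7181
Step 3: sinh(x/2) = 0.7814
Step 4: Z = 1/(2*0.7814) = 0.6399

0.6399


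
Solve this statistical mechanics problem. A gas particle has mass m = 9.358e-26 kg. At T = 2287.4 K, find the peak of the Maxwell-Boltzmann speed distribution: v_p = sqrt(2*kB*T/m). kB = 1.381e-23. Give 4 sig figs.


Step 1: Numerator = 2*kB*T = 2*1.381e-23*2287.4 = 6.318e-20
Step 2: Ratio = 6.318e-20 / 9.358e-26 = 6.751e+05
Step 3: v_p = sqrt(6.751e+05) = 821.7 m/s

821.7


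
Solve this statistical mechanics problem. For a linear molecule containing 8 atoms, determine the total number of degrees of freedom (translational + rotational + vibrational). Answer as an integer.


Step 1: Translational DOF = 3
Step 2: Rotational DOF (linear) = 2
Step 3: Vibrational DOF = 3*8 - 5 = 19
Step 4: Total = 3 + 2 + 19 = 24

24


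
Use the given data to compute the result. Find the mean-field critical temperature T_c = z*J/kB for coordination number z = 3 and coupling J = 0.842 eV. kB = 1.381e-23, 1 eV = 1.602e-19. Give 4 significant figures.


Step 1: z*J = 3*0.842 = 2.526 eV
Step 2: Convert to Joules: 2.526*1.602e-19 = 4.047e-19 J
Step 3: T_c = 4.047e-19 / 1.381e-23 = 2.93e+04 K

2.93e+04


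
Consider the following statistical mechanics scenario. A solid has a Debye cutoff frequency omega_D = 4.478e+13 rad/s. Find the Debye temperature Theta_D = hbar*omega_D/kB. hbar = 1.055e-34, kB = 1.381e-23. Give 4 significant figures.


Step 1: hbar*omega_D = 1.055e-34 * 4.478e+13 = 4.724e-21 J
Step 2: Theta_D = 4.724e-21 / 1.381e-23
Step 3: Theta_D = 342.1 K

342.1


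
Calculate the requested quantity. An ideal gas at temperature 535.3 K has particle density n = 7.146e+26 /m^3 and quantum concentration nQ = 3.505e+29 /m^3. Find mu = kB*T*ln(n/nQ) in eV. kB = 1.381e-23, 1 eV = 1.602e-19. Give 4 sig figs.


Step 1: n/nQ = 7.146e+26/3.505e+29 = 0.002039
Step 2: ln(n/nQ) = -6.195
Step 3: mu = kB*T*ln(n/nQ) = 7.392e-21*-6.195 = -4.58e-20 J
Step 4: Convert to eV: -4.58e-20/1.602e-19 = -0.2859 eV

-0.2859


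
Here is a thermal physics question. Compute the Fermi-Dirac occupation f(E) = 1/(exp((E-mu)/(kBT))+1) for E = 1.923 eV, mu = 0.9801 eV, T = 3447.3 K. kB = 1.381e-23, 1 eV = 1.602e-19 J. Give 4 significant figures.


Step 1: (E - mu) = 1.923 - 0.9801 = 0.9429 eV
Step 2: Convert: (E-mu)*eV = 1.511e-19 J
Step 3: x = (E-mu)*eV/(kB*T) = 3.173
Step 4: f = 1/(exp(3.173)+1) = 0.0402

0.0402


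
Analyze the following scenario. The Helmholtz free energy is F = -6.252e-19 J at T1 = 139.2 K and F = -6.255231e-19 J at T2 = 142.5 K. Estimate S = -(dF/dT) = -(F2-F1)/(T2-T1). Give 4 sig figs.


Step 1: dF = F2 - F1 = -6.255231e-19 - (-6.252e-19) = -3.231e-22 J
Step 2: dT = T2 - T1 = 142.5 - 139.2 = 3.3 K
Step 3: S = -dF/dT = -(-3.231e-22)/3.3 = 9.791e-23 J/K

9.791e-23


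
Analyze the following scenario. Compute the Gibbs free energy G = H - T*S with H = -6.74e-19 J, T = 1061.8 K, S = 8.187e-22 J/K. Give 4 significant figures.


Step 1: T*S = 1061.8 * 8.187e-22 = 8.693e-19 J
Step 2: G = H - T*S = -6.74e-19 - 8.693e-19
Step 3: G = -1.543e-18 J

-1.543e-18


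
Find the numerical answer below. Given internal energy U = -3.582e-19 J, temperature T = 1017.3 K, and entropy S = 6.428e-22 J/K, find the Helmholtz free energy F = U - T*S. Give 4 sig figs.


Step 1: T*S = 1017.3 * 6.428e-22 = 6.539e-19 J
Step 2: F = U - T*S = -3.582e-19 - 6.539e-19
Step 3: F = -1.012e-18 J

-1.012e-18


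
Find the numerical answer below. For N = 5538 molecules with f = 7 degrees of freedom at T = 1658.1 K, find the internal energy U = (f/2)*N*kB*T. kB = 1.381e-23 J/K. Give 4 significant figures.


Step 1: f/2 = 7/2 = 3.5
Step 2: N*kB*T = 5538*1.381e-23*1658.1 = 1.268e-16
Step 3: U = 3.5 * 1.268e-16 = 4.438e-16 J

4.438e-16


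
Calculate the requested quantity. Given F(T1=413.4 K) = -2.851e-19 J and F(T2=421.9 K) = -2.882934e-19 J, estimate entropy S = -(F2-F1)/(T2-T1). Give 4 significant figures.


Step 1: dF = F2 - F1 = -2.882934e-19 - (-2.851e-19) = -3.1934e-21 J
Step 2: dT = T2 - T1 = 421.9 - 413.4 = 8.5 K
Step 3: S = -dF/dT = -(-3.1934e-21)/8.5 = 3.757e-22 J/K

3.757e-22
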